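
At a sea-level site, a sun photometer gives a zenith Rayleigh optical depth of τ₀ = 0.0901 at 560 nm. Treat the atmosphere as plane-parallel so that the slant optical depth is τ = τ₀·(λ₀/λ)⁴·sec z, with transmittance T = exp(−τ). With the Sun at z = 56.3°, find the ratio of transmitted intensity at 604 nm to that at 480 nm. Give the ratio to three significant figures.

1.20

Airmass: sec 56.3° = 1.8023.
τ(604 nm) = 0.0901 × (560/604)⁴ × 1.8023 = 0.0901 × 0.7389 × 1.8023 = 0.1200.
τ(480 nm) = 0.0901 × (560/480)⁴ × 1.8023 = 0.0901 × 1.8526 × 1.8023 = 0.3008.
T(604)/T(480) = exp(τ_B − τ_A) = exp(0.1809) = 1.1982.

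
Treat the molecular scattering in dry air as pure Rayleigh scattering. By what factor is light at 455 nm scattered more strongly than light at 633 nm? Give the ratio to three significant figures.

Rayleigh scattering ∝ λ⁻⁴, so the ratio of coefficients is the inverse fourth power of the wavelength ratio.
σ(455)/σ(633) = (633/455)⁴ = (1.3912)⁴ = 3.746.

3.75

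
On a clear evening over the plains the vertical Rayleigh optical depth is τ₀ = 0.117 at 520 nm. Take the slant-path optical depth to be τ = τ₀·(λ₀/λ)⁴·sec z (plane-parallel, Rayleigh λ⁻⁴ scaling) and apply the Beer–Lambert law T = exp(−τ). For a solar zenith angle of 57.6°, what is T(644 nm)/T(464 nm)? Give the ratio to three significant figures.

Airmass: sec 57.6° = 1.8663.
τ(644 nm) = 0.117 × (520/644)⁴ × 1.8663 = 0.117 × 0.4251 × 1.8663 = 0.0928.
τ(464 nm) = 0.117 × (520/464)⁴ × 1.8663 = 0.117 × 1.5774 × 1.8663 = 0.3444.
T(644)/T(464) = exp(τ_B − τ_A) = exp(0.2516) = 1.2861.

1.29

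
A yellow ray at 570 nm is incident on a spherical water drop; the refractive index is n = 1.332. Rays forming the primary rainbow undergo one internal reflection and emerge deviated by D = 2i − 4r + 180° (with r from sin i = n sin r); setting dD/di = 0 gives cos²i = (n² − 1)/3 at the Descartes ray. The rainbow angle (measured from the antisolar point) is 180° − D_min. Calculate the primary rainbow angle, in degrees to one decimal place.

cos²i = (1.77422 − 1)/3 = 0.25807; i = arccos(0.50801) = 59.469°.
sin r = sin 59.469°/1.332 = 0.64666; r = 40.290°.
D_min = 2·59.469° − 4·40.290° + 180° = 137.776°.
Rainbow angle = 180° − D_min = 42.224°.

42.2°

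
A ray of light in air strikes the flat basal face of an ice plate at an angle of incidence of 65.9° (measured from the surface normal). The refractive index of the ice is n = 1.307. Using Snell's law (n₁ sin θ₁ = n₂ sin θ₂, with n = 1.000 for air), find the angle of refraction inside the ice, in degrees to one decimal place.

Snell: sin θ_r = sin θ_i / n = sin 65.9° / 1.307 = 0.9128 / 1.307 = 0.6984.
θ_r = arcsin(0.6984) = 44.30°.

44.3°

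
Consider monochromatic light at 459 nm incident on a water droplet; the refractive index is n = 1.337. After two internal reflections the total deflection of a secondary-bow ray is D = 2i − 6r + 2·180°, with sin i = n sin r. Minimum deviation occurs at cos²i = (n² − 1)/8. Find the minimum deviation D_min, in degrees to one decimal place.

cos²i = (1.78757 − 1)/8 = 0.09845; i = arccos(0.31376) = 71.714°.
sin r = sin 71.714°/1.337 = 0.71017; r = 45.249°.
D_min = 2·71.714° − 6·45.249° + 360° = 231.934°.

231.9°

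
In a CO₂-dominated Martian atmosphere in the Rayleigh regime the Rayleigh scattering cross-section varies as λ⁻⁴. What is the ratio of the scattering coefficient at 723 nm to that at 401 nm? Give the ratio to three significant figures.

Rayleigh scattering ∝ λ⁻⁴, so the ratio of coefficients is the inverse fourth power of the wavelength ratio.
σ(723)/σ(401) = (401/723)⁴ = (0.5546)⁴ = 0.09463.

0.0946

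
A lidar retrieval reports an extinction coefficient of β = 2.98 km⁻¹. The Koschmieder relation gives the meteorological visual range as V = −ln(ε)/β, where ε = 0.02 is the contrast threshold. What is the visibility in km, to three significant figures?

1.31 km

V = −ln(0.02) / 2.98 = 3.912 / 2.98 = 1.3128 km.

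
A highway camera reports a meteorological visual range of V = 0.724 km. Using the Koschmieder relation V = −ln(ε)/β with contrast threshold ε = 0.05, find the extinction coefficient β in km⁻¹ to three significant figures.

β = −ln(0.05) / V = 2.996 / 0.724 = 4.1378 km⁻¹.

4.14 km⁻¹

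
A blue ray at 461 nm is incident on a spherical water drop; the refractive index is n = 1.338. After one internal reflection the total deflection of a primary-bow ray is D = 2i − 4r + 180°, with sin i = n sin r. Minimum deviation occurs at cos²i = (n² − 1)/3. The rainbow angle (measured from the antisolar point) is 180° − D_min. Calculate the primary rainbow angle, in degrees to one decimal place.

41.4°

cos²i = (1.79024 − 1)/3 = 0.26341; i = arccos(0.51324) = 59.120°.
sin r = sin 59.120°/1.338 = 0.64144; r = 39.899°.
D_min = 2·59.120° − 4·39.899° + 180° = 138.643°.
Rainbow angle = 180° − D_min = 41.357°.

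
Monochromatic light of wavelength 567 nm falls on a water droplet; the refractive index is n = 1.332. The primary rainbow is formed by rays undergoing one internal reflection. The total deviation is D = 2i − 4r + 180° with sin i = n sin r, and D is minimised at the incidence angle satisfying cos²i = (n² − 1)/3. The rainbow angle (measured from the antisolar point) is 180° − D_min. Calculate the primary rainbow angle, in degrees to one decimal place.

cos²i = (1.77422 − 1)/3 = 0.25807; i = arccos(0.50801) = 59.469°.
sin r = sin 59.469°/1.332 = 0.64666; r = 40.290°.
D_min = 2·59.469° − 4·40.290° + 180° = 137.776°.
Rainbow angle = 180° − D_min = 42.224°.

42.2°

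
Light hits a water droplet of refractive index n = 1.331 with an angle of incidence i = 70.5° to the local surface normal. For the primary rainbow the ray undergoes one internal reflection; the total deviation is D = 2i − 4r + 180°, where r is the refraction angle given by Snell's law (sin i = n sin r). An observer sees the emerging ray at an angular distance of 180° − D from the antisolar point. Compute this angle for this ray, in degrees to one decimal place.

39.4°

sin r = sin 70.5° / 1.331 = 0.9426/1.331 = 0.7082; r = 45.09°.
D = 2·70.5° − 4·45.09° + 180° = 141.00° − 180.36° + 180° = 140.64°.
Angle from antisolar point = 180° − D = 39.36°.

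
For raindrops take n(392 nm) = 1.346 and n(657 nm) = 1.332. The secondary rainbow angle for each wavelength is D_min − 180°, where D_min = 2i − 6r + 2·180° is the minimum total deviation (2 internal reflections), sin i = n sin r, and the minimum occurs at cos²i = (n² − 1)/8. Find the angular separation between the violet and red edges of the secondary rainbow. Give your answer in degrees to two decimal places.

3.61°

At 392 nm (n = 1.346): cos²i = 0.10146 → i = 71.426°, r = 44.768°, D_min = 234.241°, rainbow angle = 54.241°.
At 657 nm (n = 1.332): cos²i = 0.09678 → i = 71.875°, r = 45.520°, D_min = 230.628°, rainbow angle = 50.628°.
Angular width = |54.241° − 50.628°| = 3.612°.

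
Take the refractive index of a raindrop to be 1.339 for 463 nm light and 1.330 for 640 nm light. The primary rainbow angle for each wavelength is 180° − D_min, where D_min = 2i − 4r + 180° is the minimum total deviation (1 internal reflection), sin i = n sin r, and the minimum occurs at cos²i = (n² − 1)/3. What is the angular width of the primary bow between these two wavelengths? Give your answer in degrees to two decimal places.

At 463 nm (n = 1.339): cos²i = 0.26431 → i = 59.062°, r = 39.834°, D_min = 138.786°, rainbow angle = 41.214°.
At 640 nm (n = 1.330): cos²i = 0.25630 → i = 59.585°, r = 40.422°, D_min = 137.484°, rainbow angle = 42.516°.
Angular width = |41.214° − 42.516°| = 1.303°.

1.30°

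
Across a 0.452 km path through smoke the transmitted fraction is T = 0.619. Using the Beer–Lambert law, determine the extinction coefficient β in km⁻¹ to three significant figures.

1.06 km⁻¹

Beer–Lambert: T = exp(−βL) ⇒ β = −ln(T)/L = −ln(0.619)/0.452 = 0.4797/0.452 = 1.061 km⁻¹.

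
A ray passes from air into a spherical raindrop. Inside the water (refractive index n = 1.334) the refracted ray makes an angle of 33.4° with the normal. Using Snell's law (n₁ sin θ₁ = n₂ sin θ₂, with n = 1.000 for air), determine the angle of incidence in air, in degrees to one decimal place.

Snell: sin θ_i = n · sin θ_r = 1.334 × sin 33.4° = 1.334 × 0.5505 = 0.7343.
θ_i = arcsin(0.7343) = 47.25°.

47.3°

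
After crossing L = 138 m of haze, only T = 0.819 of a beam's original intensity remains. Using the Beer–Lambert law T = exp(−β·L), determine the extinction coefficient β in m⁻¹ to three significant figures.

0.00145 m⁻¹

Beer–Lambert: T = exp(−βL) ⇒ β = −ln(T)/L = −ln(0.819)/138 = 0.1997/138 = 0.001447 m⁻¹.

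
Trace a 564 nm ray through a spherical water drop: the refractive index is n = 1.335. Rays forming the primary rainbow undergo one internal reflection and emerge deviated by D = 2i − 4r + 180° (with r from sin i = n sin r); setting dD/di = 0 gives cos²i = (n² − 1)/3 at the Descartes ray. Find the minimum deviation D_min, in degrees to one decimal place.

138.2°

cos²i = (1.78222 − 1)/3 = 0.26074; i = arccos(0.51063) = 59.294°.
sin r = sin 59.294°/1.335 = 0.64405; r = 40.094°.
D_min = 2·59.294° − 4·40.094° + 180° = 138.212°.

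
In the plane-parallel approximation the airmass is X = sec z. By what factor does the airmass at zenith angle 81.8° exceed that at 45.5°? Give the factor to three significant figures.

4.91

X(81.8°)/X(45.5°) = sec 81.8° / sec 45.5° = cos 45.5° / cos 81.8° = 0.7009/0.1426 = 4.9142.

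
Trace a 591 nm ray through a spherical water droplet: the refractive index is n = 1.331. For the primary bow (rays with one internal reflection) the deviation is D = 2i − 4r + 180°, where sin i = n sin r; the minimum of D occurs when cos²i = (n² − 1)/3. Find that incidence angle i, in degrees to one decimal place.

cos²i = (1.331² − 1)/3 = (1.77156 − 1)/3 = 0.25719.
cos i = 0.50714, so i = 59.527°.

59.5°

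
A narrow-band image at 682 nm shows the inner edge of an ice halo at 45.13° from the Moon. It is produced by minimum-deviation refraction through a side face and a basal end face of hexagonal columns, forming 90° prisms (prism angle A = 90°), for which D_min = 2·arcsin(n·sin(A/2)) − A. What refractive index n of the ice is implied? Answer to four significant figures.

Rearranging: n = sin((D_min + A)/2) / sin(A/2).
(D_min + A)/2 = (45.13° + 90°)/2 = 67.565°.
n = sin 67.565° / sin 45° = 0.9243 / 0.7071 = 1.3072.

1.307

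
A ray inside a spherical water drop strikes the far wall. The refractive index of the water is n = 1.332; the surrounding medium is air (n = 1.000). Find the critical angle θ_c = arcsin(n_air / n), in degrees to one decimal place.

sin θ_c = n_air / n = 1.000 / 1.332 = 0.7508.
θ_c = arcsin(0.7508) = 48.66°.

48.7°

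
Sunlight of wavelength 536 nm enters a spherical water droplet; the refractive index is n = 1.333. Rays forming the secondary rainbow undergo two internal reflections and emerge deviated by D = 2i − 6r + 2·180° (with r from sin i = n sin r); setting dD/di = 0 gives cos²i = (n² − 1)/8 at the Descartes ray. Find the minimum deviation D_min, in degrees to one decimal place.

cos²i = (1.77689 − 1)/8 = 0.09711; i = arccos(0.31163) = 71.843°.
sin r = sin 71.843°/1.333 = 0.71283; r = 45.466°.
D_min = 2·71.843° − 6·45.466° + 360° = 230.891°.

230.9°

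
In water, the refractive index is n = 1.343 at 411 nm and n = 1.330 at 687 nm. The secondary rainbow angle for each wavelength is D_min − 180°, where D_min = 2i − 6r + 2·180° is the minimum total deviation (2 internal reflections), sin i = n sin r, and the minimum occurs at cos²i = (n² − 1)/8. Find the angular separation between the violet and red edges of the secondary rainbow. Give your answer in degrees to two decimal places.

3.38°

At 411 nm (n = 1.343): cos²i = 0.10046 → i = 71.522°, r = 44.928°, D_min = 233.478°, rainbow angle = 53.478°.
At 687 nm (n = 1.330): cos²i = 0.09611 → i = 71.940°, r = 45.630°, D_min = 230.101°, rainbow angle = 50.101°.
Angular width = |53.478° − 50.101°| = 3.377°.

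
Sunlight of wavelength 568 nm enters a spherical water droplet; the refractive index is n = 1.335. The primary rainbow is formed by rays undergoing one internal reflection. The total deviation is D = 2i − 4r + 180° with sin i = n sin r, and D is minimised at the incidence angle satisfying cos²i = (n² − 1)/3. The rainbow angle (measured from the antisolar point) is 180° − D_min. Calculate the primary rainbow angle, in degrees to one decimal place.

41.8°

cos²i = (1.78222 − 1)/3 = 0.26074; i = arccos(0.51063) = 59.294°.
sin r = sin 59.294°/1.335 = 0.64405; r = 40.094°.
D_min = 2·59.294° − 4·40.094° + 180° = 138.212°.
Rainbow angle = 180° − D_min = 41.788°.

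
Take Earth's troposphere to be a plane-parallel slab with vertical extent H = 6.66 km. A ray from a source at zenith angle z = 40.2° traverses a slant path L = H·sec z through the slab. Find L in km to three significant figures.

8.72 km

sec z = 1/cos 40.2° = 1.3093.
L = 6.66 × 1.3093 = 8.720 km.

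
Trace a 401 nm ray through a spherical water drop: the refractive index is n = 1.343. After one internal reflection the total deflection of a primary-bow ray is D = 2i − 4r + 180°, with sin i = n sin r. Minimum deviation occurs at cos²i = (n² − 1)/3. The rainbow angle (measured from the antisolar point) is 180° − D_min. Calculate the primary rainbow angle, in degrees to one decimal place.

cos²i = (1.80365 − 1)/3 = 0.26788; i = arccos(0.51757) = 58.830°.
sin r = sin 58.830°/1.343 = 0.63711; r = 39.577°.
D_min = 2·58.830° − 4·39.577° + 180° = 139.354°.
Rainbow angle = 180° − D_min = 40.646°.

40.6°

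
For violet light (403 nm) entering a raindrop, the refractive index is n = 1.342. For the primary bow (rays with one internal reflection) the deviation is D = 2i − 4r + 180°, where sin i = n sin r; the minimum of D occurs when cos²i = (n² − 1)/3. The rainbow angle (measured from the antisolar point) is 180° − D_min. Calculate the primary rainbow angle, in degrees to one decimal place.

cos²i = (1.80096 − 1)/3 = 0.26699; i = arccos(0.51671) = 58.888°.
sin r = sin 58.888°/1.342 = 0.63797; r = 39.641°.
D_min = 2·58.888° − 4·39.641° + 180° = 139.213°.
Rainbow angle = 180° − D_min = 40.787°.

40.8°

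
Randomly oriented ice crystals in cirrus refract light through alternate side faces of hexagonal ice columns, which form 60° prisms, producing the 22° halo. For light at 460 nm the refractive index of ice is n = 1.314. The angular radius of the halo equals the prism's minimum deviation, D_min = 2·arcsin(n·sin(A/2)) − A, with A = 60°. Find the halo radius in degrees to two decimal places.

n·sin(A/2) = 1.314 × sin 30° = 1.314 × 0.5000 = 0.6570.
D_min = 2·arcsin(0.6570) − 60° = 2 × 41.071° − 60° = 22.143°.

22.14°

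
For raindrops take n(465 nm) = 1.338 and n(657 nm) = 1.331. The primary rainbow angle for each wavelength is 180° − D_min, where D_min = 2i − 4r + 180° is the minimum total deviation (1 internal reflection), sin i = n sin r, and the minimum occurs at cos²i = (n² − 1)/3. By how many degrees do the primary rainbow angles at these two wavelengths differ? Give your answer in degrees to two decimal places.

1.01°

At 465 nm (n = 1.338): cos²i = 0.26341 → i = 59.120°, r = 39.899°, D_min = 138.643°, rainbow angle = 41.357°.
At 657 nm (n = 1.331): cos²i = 0.25719 → i = 59.527°, r = 40.356°, D_min = 137.630°, rainbow angle = 42.370°.
Angular width = |41.357° − 42.370°| = 1.013°.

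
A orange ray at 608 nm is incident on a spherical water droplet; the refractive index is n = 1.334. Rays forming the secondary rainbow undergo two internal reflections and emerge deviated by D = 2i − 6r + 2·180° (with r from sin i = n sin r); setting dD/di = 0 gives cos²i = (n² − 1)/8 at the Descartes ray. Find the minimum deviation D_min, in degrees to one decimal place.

231.2°

cos²i = (1.77956 − 1)/8 = 0.09744; i = arccos(0.31216) = 71.810°.
sin r = sin 71.810°/1.334 = 0.71217; r = 45.411°.
D_min = 2·71.810° − 6·45.411° + 360° = 231.153°.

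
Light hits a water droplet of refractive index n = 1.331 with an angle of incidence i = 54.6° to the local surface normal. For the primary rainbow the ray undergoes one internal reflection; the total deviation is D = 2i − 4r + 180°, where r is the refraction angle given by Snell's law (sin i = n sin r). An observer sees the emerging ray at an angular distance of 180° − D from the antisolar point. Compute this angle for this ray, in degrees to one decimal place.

sin r = sin 54.6° / 1.331 = 0.8151/1.331 = 0.6124; r = 37.76°.
D = 2·54.6° − 4·37.76° + 180° = 109.20° − 151.06° + 180° = 138.14°.
Angle from antisolar point = 180° − D = 41.86°.

41.9°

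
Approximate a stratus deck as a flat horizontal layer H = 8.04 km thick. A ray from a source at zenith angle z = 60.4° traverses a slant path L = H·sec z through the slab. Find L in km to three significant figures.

16.3 km

sec z = 1/cos 60.4° = 2.0245.
L = 8.04 × 2.0245 = 16.277 km.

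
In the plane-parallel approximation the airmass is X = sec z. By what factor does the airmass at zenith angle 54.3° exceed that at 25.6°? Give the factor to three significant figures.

X(54.3°)/X(25.6°) = sec 54.3° / sec 25.6° = cos 25.6° / cos 54.3° = 0.9018/0.5835 = 1.5454.

1.55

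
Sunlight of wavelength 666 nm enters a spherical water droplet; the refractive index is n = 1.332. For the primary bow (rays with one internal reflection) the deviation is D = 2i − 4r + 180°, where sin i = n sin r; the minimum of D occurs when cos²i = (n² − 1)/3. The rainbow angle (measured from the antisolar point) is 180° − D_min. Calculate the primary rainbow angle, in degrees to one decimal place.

42.2°

cos²i = (1.77422 − 1)/3 = 0.25807; i = arccos(0.50801) = 59.469°.
sin r = sin 59.469°/1.332 = 0.64666; r = 40.290°.
D_min = 2·59.469° − 4·40.290° + 180° = 137.776°.
Rainbow angle = 180° − D_min = 42.224°.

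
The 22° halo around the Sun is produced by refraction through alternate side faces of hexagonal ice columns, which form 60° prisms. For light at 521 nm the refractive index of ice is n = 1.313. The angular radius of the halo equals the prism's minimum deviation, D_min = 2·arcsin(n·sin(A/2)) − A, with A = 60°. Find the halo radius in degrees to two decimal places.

n·sin(A/2) = 1.313 × sin 30° = 1.313 × 0.5000 = 0.6565.
D_min = 2·arcsin(0.6565) − 60° = 2 × 41.033° − 60° = 22.067°.

22.07°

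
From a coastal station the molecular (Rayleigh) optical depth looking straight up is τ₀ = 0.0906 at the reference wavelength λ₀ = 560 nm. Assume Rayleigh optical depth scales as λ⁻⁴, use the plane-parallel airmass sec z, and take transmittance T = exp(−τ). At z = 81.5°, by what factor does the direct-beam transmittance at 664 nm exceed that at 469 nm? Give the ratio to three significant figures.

Airmass: sec 81.5° = 6.7655.
τ(664 nm) = 0.0906 × (560/664)⁴ × 6.7655 = 0.0906 × 0.5059 × 6.7655 = 0.3101.
τ(469 nm) = 0.0906 × (560/469)⁴ × 6.7655 = 0.0906 × 2.0326 × 6.7655 = 1.2459.
T(664)/T(469) = exp(τ_B − τ_A) = exp(0.9358) = 2.5493.

2.55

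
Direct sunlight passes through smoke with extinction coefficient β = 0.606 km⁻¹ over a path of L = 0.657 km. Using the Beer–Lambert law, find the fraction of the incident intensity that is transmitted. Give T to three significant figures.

τ = β·L = 0.606 × 0.657 = 0.3981.
T = exp(−0.3981) = 0.6716.

0.672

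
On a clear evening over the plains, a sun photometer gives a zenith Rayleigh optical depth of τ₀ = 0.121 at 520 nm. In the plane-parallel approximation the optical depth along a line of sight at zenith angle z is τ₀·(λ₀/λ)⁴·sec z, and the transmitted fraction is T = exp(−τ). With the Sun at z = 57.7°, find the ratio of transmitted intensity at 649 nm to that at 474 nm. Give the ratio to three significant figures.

1.26

Airmass: sec 57.7° = 1.8714.
τ(649 nm) = 0.121 × (520/649)⁴ × 1.8714 = 0.121 × 0.4121 × 1.8714 = 0.0933.
τ(474 nm) = 0.121 × (520/474)⁴ × 1.8714 = 0.121 × 1.4484 × 1.8714 = 0.3280.
T(649)/T(474) = exp(τ_B − τ_A) = exp(0.2347) = 1.2645.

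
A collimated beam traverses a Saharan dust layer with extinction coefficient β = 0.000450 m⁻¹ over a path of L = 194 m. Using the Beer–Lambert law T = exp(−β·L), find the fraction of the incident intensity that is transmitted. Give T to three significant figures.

0.916

τ = β·L = 0.000450 × 194 = 0.0873.
T = exp(−0.0873) = 0.9164.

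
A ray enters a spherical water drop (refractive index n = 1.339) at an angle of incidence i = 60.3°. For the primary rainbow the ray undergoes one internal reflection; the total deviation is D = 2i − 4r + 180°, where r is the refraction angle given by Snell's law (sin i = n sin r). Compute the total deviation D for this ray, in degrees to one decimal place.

138.8°

sin r = sin 60.3° / 1.339 = 0.8686/1.339 = 0.6487; r = 40.44°.
D = 2·60.3° − 4·40.44° + 180° = 120.60° − 161.78° + 180° = 138.82°.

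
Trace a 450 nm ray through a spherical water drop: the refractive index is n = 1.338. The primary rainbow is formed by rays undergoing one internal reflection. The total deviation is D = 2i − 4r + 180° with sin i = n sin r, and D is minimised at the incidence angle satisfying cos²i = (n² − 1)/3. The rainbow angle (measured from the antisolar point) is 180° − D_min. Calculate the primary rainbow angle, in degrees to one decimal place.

cos²i = (1.79024 − 1)/3 = 0.26341; i = arccos(0.51324) = 59.120°.
sin r = sin 59.120°/1.338 = 0.64144; r = 39.899°.
D_min = 2·59.120° − 4·39.899° + 180° = 138.643°.
Rainbow angle = 180° − D_min = 41.357°.

41.4°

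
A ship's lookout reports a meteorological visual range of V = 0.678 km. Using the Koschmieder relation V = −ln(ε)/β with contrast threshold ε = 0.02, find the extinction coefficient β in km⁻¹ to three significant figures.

β = −ln(0.02) / V = 3.912 / 0.678 = 5.7699 km⁻¹.

5.77 km⁻¹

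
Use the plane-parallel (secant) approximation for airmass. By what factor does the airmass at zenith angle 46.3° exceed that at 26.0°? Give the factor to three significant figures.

X(46.3°)/X(26.0°) = sec 46.3° / sec 26.0° = cos 26.0° / cos 46.3° = 0.8988/0.6909 = 1.3009.

1.30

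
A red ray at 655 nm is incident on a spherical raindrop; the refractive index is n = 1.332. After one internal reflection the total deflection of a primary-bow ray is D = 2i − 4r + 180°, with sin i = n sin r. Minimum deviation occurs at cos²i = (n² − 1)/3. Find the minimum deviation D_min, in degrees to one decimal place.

137.8°

cos²i = (1.77422 − 1)/3 = 0.25807; i = arccos(0.50801) = 59.469°.
sin r = sin 59.469°/1.332 = 0.64666; r = 40.290°.
D_min = 2·59.469° − 4·40.290° + 180° = 137.776°.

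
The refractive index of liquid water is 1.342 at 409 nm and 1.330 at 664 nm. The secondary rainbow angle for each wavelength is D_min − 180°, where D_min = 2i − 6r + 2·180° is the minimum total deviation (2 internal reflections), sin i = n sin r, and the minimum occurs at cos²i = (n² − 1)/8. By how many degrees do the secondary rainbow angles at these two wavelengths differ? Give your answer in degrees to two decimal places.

At 409 nm (n = 1.342): cos²i = 0.10012 → i = 71.554°, r = 44.981°, D_min = 233.222°, rainbow angle = 53.222°.
At 664 nm (n = 1.330): cos²i = 0.09611 → i = 71.940°, r = 45.630°, D_min = 230.101°, rainbow angle = 50.101°.
Angular width = |53.222° − 50.101°| = 3.121°.

3.12°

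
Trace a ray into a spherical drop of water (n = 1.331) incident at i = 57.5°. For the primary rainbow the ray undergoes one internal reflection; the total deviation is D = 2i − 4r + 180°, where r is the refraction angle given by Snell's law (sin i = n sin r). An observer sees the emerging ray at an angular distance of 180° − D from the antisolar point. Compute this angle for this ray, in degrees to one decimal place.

sin r = sin 57.5° / 1.331 = 0.8434/1.331 = 0.6337; r = 39.32°.
D = 2·57.5° − 4·39.32° + 180° = 115.00° − 157.28° + 180° = 137.72°.
Angle from antisolar point = 180° − D = 42.28°.

42.3°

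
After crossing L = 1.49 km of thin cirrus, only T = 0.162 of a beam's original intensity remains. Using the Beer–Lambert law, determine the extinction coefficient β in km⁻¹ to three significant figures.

Beer–Lambert: T = exp(−βL) ⇒ β = −ln(T)/L = −ln(0.162)/1.49 = 1.8202/1.49 = 1.222 km⁻¹.

1.22 km⁻¹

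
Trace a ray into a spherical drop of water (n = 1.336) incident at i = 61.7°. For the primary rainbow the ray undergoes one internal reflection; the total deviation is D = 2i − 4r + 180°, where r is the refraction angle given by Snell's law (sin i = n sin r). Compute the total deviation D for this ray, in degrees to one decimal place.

138.5°

sin r = sin 61.7° / 1.336 = 0.8805/1.336 = 0.6590; r = 41.23°.
D = 2·61.7° − 4·41.23° + 180° = 123.40° − 164.91° + 180° = 138.49°.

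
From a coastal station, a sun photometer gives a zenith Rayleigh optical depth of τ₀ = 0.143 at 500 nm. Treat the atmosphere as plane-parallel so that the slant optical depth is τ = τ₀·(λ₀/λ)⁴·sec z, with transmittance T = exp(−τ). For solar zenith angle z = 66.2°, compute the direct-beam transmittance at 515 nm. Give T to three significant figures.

0.730

sec 66.2° = 2.4780.
τ = 0.143 × (500/515)⁴ × 2.4780 = 0.143 × 0.8885 × 2.4780 = 0.3148.
T = exp(−0.3148) = 0.7299.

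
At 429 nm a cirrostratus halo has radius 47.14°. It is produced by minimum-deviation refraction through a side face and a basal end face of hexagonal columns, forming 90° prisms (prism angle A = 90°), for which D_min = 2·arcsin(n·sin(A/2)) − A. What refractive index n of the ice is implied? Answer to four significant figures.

1.316

Rearranging: n = sin((D_min + A)/2) / sin(A/2).
(D_min + A)/2 = (47.14° + 90°)/2 = 68.570°.
n = sin 68.570° / sin 45° = 0.9309 / 0.7071 = 1.3164.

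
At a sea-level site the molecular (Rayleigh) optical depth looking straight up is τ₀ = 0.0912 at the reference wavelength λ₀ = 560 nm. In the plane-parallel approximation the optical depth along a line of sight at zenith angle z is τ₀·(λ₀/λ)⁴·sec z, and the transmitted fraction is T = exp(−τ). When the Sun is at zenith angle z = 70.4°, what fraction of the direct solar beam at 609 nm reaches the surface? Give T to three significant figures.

sec 70.4° = 2.9811.
τ = 0.0912 × (560/609)⁴ × 2.9811 = 0.0912 × 0.7150 × 2.9811 = 0.1944.
T = exp(−0.1944) = 0.8233.

0.823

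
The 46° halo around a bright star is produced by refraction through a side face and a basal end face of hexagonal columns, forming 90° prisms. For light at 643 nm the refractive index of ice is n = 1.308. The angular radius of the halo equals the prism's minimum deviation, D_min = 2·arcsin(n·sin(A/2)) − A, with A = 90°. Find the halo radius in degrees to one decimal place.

45.3°

n·sin(A/2) = 1.308 × sin 45° = 1.308 × 0.7071 = 0.9249.
D_min = 2·arcsin(0.9249) − 90° = 2 × 67.653° − 90° = 45.305°.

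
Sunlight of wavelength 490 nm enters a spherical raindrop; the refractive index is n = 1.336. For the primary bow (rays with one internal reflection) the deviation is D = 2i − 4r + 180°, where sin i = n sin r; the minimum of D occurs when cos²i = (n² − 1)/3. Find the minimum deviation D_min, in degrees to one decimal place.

cos²i = (1.78490 − 1)/3 = 0.26163; i = arccos(0.51150) = 59.236°.
sin r = sin 59.236°/1.336 = 0.64318; r = 40.029°.
D_min = 2·59.236° − 4·40.029° + 180° = 138.356°.

138.4°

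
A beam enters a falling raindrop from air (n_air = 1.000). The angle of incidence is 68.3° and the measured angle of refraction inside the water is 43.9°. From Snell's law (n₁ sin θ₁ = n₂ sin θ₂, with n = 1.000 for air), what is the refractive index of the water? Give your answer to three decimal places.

n = sin θ_i / sin θ_r = sin 68.3° / sin 43.9° = 0.9291 / 0.6934 = 1.3400.

1.340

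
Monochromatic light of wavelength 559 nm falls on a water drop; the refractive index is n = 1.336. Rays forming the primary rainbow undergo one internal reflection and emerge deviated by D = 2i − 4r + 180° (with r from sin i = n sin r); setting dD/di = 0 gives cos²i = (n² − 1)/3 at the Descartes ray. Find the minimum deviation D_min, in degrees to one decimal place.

138.4°

cos²i = (1.78490 − 1)/3 = 0.26163; i = arccos(0.51150) = 59.236°.
sin r = sin 59.236°/1.336 = 0.64318; r = 40.029°.
D_min = 2·59.236° − 4·40.029° + 180° = 138.356°.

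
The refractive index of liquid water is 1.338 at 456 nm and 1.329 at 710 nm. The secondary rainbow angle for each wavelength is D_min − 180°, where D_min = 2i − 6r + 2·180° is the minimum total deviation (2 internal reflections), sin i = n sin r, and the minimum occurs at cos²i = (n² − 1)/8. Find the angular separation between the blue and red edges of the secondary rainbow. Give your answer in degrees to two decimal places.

At 456 nm (n = 1.338): cos²i = 0.09878 → i = 71.682°, r = 45.195°, D_min = 232.193°, rainbow angle = 52.193°.
At 710 nm (n = 1.329): cos²i = 0.09578 → i = 71.972°, r = 45.685°, D_min = 229.837°, rainbow angle = 49.837°.
Angular width = |52.193° − 49.837°| = 2.356°.

2.36°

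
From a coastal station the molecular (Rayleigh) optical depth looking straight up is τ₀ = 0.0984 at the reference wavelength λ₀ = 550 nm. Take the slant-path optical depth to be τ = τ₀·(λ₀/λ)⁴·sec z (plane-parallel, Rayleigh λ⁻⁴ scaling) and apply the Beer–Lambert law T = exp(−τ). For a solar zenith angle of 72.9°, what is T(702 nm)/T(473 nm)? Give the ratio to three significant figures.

Airmass: sec 72.9° = 3.4009.
τ(702 nm) = 0.0984 × (550/702)⁴ × 3.4009 = 0.0984 × 0.3768 × 3.4009 = 0.1261.
τ(473 nm) = 0.0984 × (550/473)⁴ × 3.4009 = 0.0984 × 1.8281 × 3.4009 = 0.6118.
T(702)/T(473) = exp(τ_B − τ_A) = exp(0.4857) = 1.6253.

1.63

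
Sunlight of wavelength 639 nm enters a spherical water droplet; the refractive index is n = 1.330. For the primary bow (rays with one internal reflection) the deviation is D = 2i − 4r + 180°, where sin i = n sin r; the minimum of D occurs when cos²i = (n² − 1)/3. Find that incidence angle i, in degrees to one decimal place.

59.6°

cos²i = (1.330² − 1)/3 = (1.76890 − 1)/3 = 0.25630.
cos i = 0.50626, so i = 59.585°.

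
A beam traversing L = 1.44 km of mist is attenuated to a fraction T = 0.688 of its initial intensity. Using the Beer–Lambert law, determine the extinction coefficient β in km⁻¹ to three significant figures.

0.260 km⁻¹

Beer–Lambert: T = exp(−βL) ⇒ β = −ln(T)/L = −ln(0.688)/1.44 = 0.3740/1.44 = 0.2597 km⁻¹.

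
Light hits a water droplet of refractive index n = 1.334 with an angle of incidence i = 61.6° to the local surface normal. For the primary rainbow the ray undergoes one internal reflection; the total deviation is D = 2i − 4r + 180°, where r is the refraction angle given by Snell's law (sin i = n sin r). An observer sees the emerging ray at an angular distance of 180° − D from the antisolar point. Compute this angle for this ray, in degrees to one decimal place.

41.8°

sin r = sin 61.6° / 1.334 = 0.8796/1.334 = 0.6594; r = 41.25°.
D = 2·61.6° − 4·41.25° + 180° = 123.20° − 165.02° + 180° = 138.18°.
Angle from antisolar point = 180° − D = 41.82°.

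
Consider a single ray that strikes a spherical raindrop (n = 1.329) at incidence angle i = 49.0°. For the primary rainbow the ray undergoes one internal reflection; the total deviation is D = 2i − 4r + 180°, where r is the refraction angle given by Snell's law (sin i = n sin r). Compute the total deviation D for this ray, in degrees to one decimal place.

139.6°

sin r = sin 49.0° / 1.329 = 0.7547/1.329 = 0.5679; r = 34.60°.
D = 2·49.0° − 4·34.60° + 180° = 98.00° − 138.41° + 180° = 139.59°.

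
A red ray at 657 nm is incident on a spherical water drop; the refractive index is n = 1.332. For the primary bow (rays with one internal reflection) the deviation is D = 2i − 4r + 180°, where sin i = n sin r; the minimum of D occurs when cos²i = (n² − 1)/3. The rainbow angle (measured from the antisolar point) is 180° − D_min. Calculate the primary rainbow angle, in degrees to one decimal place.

42.2°

cos²i = (1.77422 − 1)/3 = 0.25807; i = arccos(0.50801) = 59.469°.
sin r = sin 59.469°/1.332 = 0.64666; r = 40.290°.
D_min = 2·59.469° − 4·40.290° + 180° = 137.776°.
Rainbow angle = 180° − D_min = 42.224°.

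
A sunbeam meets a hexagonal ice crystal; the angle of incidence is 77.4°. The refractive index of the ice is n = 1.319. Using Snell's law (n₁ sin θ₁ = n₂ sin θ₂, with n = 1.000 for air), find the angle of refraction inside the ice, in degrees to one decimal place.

Snell: sin θ_r = sin θ_i / n = sin 77.4° / 1.319 = 0.9759 / 1.319 = 0.7399.
θ_r = arcsin(0.7399) = 47.72°.

47.7°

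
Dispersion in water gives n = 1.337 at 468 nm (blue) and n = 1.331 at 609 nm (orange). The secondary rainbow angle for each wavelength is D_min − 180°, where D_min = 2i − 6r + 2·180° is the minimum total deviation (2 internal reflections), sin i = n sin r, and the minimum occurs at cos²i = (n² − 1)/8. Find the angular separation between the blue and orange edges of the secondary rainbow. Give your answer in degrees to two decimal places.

At 468 nm (n = 1.337): cos²i = 0.09845 → i = 71.714°, r = 45.249°, D_min = 231.934°, rainbow angle = 51.934°.
At 609 nm (n = 1.331): cos²i = 0.09645 → i = 71.907°, r = 45.575°, D_min = 230.365°, rainbow angle = 50.365°.
Angular width = |51.934° − 50.365°| = 1.569°.

1.57°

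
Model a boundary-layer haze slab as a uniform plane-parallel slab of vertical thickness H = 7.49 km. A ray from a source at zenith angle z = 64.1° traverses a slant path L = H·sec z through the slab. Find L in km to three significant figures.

sec z = 1/cos 64.1° = 2.2894.
L = 7.49 × 2.2894 = 17.147 km.

17.1 km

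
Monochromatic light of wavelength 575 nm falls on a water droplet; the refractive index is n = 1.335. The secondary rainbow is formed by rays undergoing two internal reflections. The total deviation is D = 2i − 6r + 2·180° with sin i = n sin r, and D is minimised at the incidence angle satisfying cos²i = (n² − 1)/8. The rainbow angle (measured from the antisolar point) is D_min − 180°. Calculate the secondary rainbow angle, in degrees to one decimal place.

cos²i = (1.78222 − 1)/8 = 0.09778; i = arccos(0.31269) = 71.778°.
sin r = sin 71.778°/1.335 = 0.71150; r = 45.357°.
D_min = 2·71.778° − 6·45.357° + 360° = 231.414°.
Rainbow angle = D_min − 180° = 51.414°.

51.4°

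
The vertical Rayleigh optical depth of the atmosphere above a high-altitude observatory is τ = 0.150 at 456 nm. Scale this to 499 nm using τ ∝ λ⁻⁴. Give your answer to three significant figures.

τ(499 nm) = τ(456 nm) × (456/499)⁴ = 0.150 × (0.9138)⁴ = 0.150 × 0.6974 = 0.1046.

0.105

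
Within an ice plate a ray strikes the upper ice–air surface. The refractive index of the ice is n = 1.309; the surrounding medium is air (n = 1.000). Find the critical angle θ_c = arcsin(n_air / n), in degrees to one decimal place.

49.8°

sin θ_c = n_air / n = 1.000 / 1.309 = 0.7639.
θ_c = arcsin(0.7639) = 49.81°.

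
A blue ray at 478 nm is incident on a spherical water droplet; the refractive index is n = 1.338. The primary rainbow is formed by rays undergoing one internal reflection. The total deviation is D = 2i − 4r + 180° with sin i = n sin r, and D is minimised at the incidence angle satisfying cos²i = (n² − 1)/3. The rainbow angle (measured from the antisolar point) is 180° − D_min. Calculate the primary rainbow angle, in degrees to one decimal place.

41.4°

cos²i = (1.79024 − 1)/3 = 0.26341; i = arccos(0.51324) = 59.120°.
sin r = sin 59.120°/1.338 = 0.64144; r = 39.899°.
D_min = 2·59.120° − 4·39.899° + 180° = 138.643°.
Rainbow angle = 180° − D_min = 41.357°.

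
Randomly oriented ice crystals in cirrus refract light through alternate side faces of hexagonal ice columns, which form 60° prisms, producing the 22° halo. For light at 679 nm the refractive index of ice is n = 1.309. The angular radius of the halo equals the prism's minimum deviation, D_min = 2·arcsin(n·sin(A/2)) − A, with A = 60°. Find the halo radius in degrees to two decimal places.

n·sin(A/2) = 1.309 × sin 30° = 1.309 × 0.5000 = 0.6545.
D_min = 2·arcsin(0.6545) − 60° = 2 × 40.882° − 60° = 21.763°.

21.76°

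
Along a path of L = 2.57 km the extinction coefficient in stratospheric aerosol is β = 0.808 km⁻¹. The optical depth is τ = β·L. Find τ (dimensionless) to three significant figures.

2.08

τ = β·L = 0.808 × 2.57 = 2.0766.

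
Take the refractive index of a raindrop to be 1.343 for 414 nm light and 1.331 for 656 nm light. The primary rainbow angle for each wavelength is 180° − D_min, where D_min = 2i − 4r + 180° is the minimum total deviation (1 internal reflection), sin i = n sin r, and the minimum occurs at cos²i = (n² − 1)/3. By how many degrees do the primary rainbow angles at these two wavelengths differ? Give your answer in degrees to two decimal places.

At 414 nm (n = 1.343): cos²i = 0.26788 → i = 58.830°, r = 39.577°, D_min = 139.354°, rainbow angle = 40.646°.
At 656 nm (n = 1.331): cos²i = 0.25719 → i = 59.527°, r = 40.356°, D_min = 137.630°, rainbow angle = 42.370°.
Angular width = |40.646° − 42.370°| = 1.724°.

1.72°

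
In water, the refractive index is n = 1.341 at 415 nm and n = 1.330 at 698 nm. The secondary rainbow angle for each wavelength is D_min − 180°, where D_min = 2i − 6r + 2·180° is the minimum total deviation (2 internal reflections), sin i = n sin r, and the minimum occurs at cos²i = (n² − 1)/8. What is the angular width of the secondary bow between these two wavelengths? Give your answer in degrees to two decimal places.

At 415 nm (n = 1.341): cos²i = 0.09979 → i = 71.586°, r = 45.034°, D_min = 232.966°, rainbow angle = 52.966°.
At 698 nm (n = 1.330): cos²i = 0.09611 → i = 71.940°, r = 45.630°, D_min = 230.101°, rainbow angle = 50.101°.
Angular width = |52.966° − 50.101°| = 2.865°.

2.86°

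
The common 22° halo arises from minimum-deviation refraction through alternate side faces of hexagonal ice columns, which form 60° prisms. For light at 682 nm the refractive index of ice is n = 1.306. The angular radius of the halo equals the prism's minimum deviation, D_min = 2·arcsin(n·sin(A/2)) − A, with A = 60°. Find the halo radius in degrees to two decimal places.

21.54°

n·sin(A/2) = 1.306 × sin 30° = 1.306 × 0.5000 = 0.6530.
D_min = 2·arcsin(0.6530) − 60° = 2 × 40.768° − 60° = 21.536°.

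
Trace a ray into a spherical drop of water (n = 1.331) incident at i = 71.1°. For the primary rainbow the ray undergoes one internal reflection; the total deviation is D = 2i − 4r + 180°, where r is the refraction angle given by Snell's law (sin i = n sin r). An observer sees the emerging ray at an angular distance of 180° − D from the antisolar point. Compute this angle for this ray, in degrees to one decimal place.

sin r = sin 71.1° / 1.331 = 0.9461/1.331 = 0.7108; r = 45.30°.
D = 2·71.1° − 4·45.30° + 180° = 142.20° − 181.20° + 180° = 141.00°.
Angle from antisolar point = 180° − D = 39.00°.

39.0°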